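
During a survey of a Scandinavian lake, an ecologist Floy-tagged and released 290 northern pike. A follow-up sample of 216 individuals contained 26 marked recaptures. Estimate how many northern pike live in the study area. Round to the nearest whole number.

N = (290 × 216) / 26 = 62640 / 26 ≈ 2409.2 → 2409

N ≈ 2409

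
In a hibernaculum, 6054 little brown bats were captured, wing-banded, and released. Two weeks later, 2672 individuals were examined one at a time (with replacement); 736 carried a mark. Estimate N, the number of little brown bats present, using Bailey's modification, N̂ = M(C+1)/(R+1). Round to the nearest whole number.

N̂ = 6054·(2672+1)/(736+1) = 6054·2673/737 = 16182342/737 ≈ 21957.0 → 21957

N ≈ 21,957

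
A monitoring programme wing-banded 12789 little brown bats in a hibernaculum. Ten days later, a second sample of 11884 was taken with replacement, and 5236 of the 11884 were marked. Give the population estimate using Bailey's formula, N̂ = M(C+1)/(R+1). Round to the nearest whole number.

N ≈ 29,024

N̂ = 12789·(11884+1)/(5236+1) = 12789·11885/5237 = 151997265/5237 ≈ 29023.7 → 29024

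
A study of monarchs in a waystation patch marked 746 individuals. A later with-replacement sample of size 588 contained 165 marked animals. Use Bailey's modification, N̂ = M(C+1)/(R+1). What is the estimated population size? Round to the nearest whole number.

N̂ = 746·(588+1)/(165+1) = 746·589/166 = 439394/166 ≈ 2647.0 → 2647

N ≈ 2647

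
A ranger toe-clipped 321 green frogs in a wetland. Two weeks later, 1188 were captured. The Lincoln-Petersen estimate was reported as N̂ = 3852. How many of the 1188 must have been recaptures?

From N = M·C/R: R = M·C / N = 321·1188 / 3852 = 381348 / 3852 = 99.

R = 99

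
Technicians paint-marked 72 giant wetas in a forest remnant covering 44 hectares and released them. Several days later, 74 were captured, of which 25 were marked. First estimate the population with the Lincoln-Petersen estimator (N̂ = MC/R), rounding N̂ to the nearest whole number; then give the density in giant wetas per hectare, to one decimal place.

density ≈ 4.8 giant wetas per hectare

N̂ = 72·74/25 = 5328/25 ≈ 213.1 → 213
Density = N̂ / area = 213 / 44 ≈ 4.84 → 4.8 per hectare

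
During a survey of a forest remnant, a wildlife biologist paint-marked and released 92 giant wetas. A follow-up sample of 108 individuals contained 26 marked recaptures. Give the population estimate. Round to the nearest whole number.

The marked fraction in the recapture sample should equal the marked fraction in the population: 26/108 = 92/N.
N = (92 × 108) / 26 = 9936 / 26 ≈ 382.2 → 382

N ≈ 382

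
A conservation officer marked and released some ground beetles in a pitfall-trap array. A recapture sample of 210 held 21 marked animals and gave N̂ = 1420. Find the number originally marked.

M = 142

From N = M·C/R: M = N·R / C = 1420·21 / 210 = 29820 / 210 = 142.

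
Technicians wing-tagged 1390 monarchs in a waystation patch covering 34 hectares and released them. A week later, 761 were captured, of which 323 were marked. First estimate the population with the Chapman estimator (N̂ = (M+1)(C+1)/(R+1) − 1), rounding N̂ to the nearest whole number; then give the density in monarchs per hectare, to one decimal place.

N̂ = 1391·762/324 − 1 = 1059942/324 − 1 ≈ 3270.4 → 3270
Density = N̂ / area = 3270 / 34 ≈ 96.18 → 96.2 per hectare

density ≈ 96.2 monarchs per hectare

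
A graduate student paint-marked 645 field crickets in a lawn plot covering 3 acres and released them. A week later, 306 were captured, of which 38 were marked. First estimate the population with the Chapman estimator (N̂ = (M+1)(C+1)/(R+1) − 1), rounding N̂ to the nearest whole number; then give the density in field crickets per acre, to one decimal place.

N̂ = 646·307/39 − 1 = 198322/39 − 1 ≈ 5084.2 → 5084
Density = N̂ / area = 5084 / 3 ≈ 1694.67 → 1694.7 per acre

density ≈ 1694.7 field crickets per acre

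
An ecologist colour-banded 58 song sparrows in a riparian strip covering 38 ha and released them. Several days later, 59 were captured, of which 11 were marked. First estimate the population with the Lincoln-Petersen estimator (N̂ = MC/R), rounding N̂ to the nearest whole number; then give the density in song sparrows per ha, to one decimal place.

density ≈ 8.2 song sparrows per ha

N̂ = 58·59/11 = 3422/11 ≈ 311.1 → 311
Density = N̂ / area = 311 / 38 ≈ 8.18 → 8.2 per ha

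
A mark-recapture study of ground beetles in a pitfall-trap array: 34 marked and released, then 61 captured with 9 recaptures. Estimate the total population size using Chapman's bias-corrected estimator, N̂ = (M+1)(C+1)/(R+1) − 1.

N̂ = (34+1)(61+1)/(9+1) − 1 = 35·62/10 − 1
= 2170/10 − 1 = 217 − 1 = 216

N = 216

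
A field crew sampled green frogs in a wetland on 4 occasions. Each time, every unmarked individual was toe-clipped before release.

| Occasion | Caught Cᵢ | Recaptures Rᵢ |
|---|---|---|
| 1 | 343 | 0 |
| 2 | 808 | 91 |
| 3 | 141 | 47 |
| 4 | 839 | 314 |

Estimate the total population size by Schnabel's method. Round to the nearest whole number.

Marked at large before each occasion: Mᵢ = Σⱼ<ᵢ (Cⱼ − Rⱼ) → M1=0, M2=343, M3=1060, M4=1154
Σ MᵢCᵢ = 0·343 + 343·808 + 1060·141 + 1154·839 = 0 + 277144 + 149460 + 968206 = 1394810
Σ Rᵢ = 0 + 91 + 47 + 314 = 452
N̂ = 1394810 / 452 ≈ 3085.9 → 3086

N ≈ 3086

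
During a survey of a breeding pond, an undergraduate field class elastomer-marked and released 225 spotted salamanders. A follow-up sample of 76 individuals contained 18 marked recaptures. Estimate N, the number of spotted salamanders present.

N = 950

If marked individuals mix randomly, R/C ≈ M/N, giving N ≈ M·C/R.
N = (225 × 76) / 18 = 17100 / 18 = 950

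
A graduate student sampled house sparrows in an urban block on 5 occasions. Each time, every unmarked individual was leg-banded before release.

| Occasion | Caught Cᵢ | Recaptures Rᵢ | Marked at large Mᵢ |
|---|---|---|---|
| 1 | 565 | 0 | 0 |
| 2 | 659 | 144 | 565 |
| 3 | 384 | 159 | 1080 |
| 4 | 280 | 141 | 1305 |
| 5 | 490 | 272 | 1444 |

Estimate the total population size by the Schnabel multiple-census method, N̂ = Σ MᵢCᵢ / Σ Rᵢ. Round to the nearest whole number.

Σ MᵢCᵢ = 0·565 + 565·659 + 1080·384 + 1305·280 + 1444·490 = 0 + 372335 + 414720 + 365400 + 707560 = 1860015
Σ Rᵢ = 0 + 144 + 159 + 141 + 272 = 716
N̂ = 1860015 / 716 ≈ 2597.8 → 2598

N ≈ 2598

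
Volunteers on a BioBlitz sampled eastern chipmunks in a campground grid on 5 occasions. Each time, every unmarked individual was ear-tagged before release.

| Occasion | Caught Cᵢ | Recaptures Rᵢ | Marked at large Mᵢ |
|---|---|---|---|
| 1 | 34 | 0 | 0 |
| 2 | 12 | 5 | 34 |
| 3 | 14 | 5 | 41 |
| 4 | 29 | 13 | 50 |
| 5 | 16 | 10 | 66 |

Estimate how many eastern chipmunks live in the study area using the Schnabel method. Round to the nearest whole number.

Σ MᵢCᵢ = 0·34 + 34·12 + 41·14 + 50·29 + 66·16 = 0 + 408 + 574 + 1450 + 1056 = 3488
Σ Rᵢ = 0 + 5 + 5 + 13 + 10 = 33
N̂ = 3488 / 33 ≈ 105.7 → 106

N ≈ 106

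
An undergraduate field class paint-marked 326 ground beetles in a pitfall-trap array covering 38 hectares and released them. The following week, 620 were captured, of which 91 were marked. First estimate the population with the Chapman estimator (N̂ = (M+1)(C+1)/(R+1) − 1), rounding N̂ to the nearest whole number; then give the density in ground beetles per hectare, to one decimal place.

N̂ = 327·621/92 − 1 = 203067/92 − 1 ≈ 2206.2 → 2206
Density = N̂ / area = 2206 / 38 ≈ 58.05 → 58.1 per hectare

density ≈ 58.1 ground beetles per hectare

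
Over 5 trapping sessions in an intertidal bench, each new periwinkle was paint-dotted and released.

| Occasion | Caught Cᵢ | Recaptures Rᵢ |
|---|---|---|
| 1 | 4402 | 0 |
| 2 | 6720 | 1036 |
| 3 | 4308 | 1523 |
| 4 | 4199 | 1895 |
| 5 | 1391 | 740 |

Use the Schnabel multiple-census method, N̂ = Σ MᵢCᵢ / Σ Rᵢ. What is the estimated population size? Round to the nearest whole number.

Marked at large before each occasion: Mᵢ = Σⱼ<ᵢ (Cⱼ − Rⱼ) → M1=0, M2=4402, M3=10086, M4=12871, M5=15175
Σ MᵢCᵢ = 0·4402 + 4402·6720 + 10086·4308 + 12871·4199 + 15175·1391 = 0 + 29581440 + 43450488 + 54045329 + 21108425 = 148185682
Σ Rᵢ = 0 + 1036 + 1523 + 1895 + 740 = 5194
N̂ = 148185682 / 5194 ≈ 28530.2 → 28530

N ≈ 28,530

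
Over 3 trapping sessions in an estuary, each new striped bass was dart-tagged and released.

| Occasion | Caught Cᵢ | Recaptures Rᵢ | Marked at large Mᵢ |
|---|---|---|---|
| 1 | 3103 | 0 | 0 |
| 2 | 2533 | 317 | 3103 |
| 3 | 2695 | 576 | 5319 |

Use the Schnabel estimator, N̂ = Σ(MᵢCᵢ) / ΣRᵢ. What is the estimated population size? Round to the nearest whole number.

N ≈ 24,854

Σ MᵢCᵢ = 0·3103 + 3103·2533 + 5319·2695 = 0 + 7859899 + 14334705 = 22194604
Σ Rᵢ = 0 + 317 + 576 = 893
N̂ = 22194604 / 893 ≈ 24854.0 → 24854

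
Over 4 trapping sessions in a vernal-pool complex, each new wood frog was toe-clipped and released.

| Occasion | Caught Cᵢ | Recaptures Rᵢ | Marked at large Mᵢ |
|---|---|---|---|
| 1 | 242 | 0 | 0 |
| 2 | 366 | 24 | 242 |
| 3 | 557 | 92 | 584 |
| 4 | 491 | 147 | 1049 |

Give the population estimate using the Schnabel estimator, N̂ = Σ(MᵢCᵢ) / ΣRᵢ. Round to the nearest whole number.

Σ MᵢCᵢ = 0·242 + 242·366 + 584·557 + 1049·491 = 0 + 88572 + 325288 + 515059 = 928919
Σ Rᵢ = 0 + 24 + 92 + 147 = 263
N̂ = 928919 / 263 ≈ 3532.0 → 3532

N ≈ 3532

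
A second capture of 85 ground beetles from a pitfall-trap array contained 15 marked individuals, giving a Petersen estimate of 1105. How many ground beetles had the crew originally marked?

M = 195

From N = M·C/R: M = N·R / C = 1105·15 / 85 = 16575 / 85 = 195.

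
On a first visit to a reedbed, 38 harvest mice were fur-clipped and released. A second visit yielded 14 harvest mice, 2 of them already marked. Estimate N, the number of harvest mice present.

N = (38 × 14) / 2 = 532 / 2 = 266

N = 266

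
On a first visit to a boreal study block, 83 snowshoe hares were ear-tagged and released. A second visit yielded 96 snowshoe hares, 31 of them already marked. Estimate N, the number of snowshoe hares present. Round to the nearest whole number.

N ≈ 257

N = (83 × 96) / 31 = 7968 / 31 ≈ 257.0 → 257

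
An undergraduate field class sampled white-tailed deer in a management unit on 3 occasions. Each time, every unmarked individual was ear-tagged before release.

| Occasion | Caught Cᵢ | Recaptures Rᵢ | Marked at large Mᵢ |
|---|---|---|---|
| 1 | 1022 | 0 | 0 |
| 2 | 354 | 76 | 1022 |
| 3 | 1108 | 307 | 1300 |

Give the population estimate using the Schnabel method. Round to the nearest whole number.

Σ MᵢCᵢ = 0·1022 + 1022·354 + 1300·1108 = 0 + 361788 + 1440400 = 1802188
Σ Rᵢ = 0 + 76 + 307 = 383
N̂ = 1802188 / 383 ≈ 4705.45 → 4705

N ≈ 4705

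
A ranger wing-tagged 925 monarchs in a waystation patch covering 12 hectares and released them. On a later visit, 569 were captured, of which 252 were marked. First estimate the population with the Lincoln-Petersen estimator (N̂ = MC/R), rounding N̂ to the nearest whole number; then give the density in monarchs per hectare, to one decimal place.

N̂ = 925·569/252 = 526325/252 ≈ 2088.6 → 2089
Density = N̂ / area = 2089 / 12 ≈ 174.08 → 174.1 per hectare

density ≈ 174.1 monarchs per hectare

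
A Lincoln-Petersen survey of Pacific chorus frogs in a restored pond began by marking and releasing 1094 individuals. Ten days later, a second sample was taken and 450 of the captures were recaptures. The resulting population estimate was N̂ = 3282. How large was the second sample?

C = 1350

From N = M·C/R: C = N·R / M = 3282·450 / 1094 = 1476900 / 1094 = 1350.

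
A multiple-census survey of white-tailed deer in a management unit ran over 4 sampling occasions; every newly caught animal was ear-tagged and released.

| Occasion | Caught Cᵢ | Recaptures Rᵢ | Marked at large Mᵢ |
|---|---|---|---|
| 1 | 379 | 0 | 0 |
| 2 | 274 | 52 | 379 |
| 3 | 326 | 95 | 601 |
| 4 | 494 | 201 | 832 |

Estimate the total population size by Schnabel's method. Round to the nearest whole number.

N ≈ 2042

Σ MᵢCᵢ = 0·379 + 379·274 + 601·326 + 832·494 = 0 + 103846 + 195926 + 411008 = 710780
Σ Rᵢ = 0 + 52 + 95 + 201 = 348
N̂ = 710780 / 348 ≈ 2042.47 → 2042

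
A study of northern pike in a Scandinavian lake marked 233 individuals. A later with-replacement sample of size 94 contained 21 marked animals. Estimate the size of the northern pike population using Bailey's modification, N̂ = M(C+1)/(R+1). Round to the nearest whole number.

N̂ = 233·(94+1)/(21+1) = 233·95/22 = 22135/22 ≈ 1006.1 → 1006

N ≈ 1006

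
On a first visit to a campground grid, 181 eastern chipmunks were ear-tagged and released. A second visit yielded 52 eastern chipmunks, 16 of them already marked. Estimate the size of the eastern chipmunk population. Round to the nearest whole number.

N ≈ 588

N = (181 × 52) / 16 = 9412 / 16 ≈ 588.2 → 588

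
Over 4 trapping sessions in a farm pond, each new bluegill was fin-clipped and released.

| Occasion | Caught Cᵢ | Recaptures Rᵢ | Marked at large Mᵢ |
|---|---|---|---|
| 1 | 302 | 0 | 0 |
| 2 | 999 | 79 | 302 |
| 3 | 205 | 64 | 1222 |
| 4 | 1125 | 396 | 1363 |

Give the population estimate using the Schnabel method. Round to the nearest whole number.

Σ MᵢCᵢ = 0·302 + 302·999 + 1222·205 + 1363·1125 = 0 + 301698 + 250510 + 1533375 = 2085583
Σ Rᵢ = 0 + 79 + 64 + 396 = 539
N̂ = 2085583 / 539 ≈ 3869.4 → 3869

N ≈ 3869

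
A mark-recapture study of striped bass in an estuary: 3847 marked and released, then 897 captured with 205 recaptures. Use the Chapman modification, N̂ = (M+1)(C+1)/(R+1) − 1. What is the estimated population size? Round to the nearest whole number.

N̂ = (3847+1)(897+1)/(205+1) − 1 = 3848·898/206 − 1
= 3455504/206 − 1 ≈ 16774.3 − 1 ≈ 16773.3 → 16773

N ≈ 16,773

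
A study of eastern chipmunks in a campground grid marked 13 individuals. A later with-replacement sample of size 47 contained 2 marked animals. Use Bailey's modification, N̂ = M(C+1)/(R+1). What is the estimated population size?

N̂ = 13·(47+1)/(2+1) = 13·48/3 = 624/3 = 208

N = 208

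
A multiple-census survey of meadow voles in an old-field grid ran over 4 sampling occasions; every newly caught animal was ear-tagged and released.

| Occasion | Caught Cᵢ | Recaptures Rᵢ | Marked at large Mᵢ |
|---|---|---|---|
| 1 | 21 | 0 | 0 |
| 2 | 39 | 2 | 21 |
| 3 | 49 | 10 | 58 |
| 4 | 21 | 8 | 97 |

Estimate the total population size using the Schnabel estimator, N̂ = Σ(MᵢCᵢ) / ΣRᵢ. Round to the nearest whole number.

N ≈ 285

Σ MᵢCᵢ = 0·21 + 21·39 + 58·49 + 97·21 = 0 + 819 + 2842 + 2037 = 5698
Σ Rᵢ = 0 + 2 + 10 + 8 = 20
N̂ = 5698 / 20 ≈ 284.9 → 285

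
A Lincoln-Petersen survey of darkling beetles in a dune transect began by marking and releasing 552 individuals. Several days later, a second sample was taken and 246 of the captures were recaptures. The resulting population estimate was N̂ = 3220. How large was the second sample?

From N = M·C/R: C = N·R / M = 3220·246 / 552 = 792120 / 552 = 1435.

C = 1435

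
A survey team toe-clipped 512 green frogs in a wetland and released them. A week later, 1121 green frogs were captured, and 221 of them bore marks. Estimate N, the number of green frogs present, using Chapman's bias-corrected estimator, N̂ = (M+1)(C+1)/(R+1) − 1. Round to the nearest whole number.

N̂ = (512+1)(1121+1)/(221+1) − 1 = 513·1122/222 − 1
= 575586/222 − 1 ≈ 2592.7 − 1 ≈ 2591.7 → 2592

N ≈ 2592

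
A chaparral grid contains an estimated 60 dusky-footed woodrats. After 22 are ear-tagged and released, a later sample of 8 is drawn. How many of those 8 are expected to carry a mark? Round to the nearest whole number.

Expected recaptures E[R] = M·C / N.
E[R] = 22 × 8 / 60 = 176 / 60 ≈ 2.9 → 3

expected recaptures ≈ 3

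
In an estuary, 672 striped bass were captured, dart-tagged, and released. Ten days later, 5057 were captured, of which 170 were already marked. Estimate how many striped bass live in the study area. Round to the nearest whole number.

N ≈ 19,990

N = (672 × 5057) / 170 = 3398304 / 170 ≈ 19990.0 → 19990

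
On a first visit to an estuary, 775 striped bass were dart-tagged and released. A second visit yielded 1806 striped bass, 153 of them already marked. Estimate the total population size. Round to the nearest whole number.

N ≈ 9148

Lincoln-Petersen assumes M/N = R/C, so N = M·C / R.
N = (775 × 1806) / 153 = 1399650 / 153 ≈ 9148.0 → 9148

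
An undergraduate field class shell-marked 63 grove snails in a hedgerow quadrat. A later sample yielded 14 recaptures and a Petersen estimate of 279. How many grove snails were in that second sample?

From N = M·C/R: C = N·R / M = 279·14 / 63 = 3906 / 63 = 62.

C = 62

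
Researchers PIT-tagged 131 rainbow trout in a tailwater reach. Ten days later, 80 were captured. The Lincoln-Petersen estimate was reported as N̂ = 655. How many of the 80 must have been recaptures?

R = 16

From N = M·C/R: R = M·C / N = 131·80 / 655 = 10480 / 655 = 16.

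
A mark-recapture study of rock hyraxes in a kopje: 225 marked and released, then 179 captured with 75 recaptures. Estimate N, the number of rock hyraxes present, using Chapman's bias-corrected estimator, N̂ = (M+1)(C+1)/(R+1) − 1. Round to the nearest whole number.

N̂ = (225+1)(179+1)/(75+1) − 1 = 226·180/76 − 1
= 40680/76 − 1 ≈ 535.3 − 1 ≈ 534.3 → 534

N ≈ 534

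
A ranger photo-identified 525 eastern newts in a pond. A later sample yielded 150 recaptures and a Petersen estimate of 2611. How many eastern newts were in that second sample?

C = 746

From N = M·C/R: C = N·R / M = 2611·150 / 525 = 391650 / 525 = 746.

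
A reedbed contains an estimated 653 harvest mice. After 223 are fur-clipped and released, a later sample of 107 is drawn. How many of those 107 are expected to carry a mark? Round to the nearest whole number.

expected recaptures ≈ 37

Expected recaptures E[R] = M·C / N.
E[R] = 223 × 107 / 653 = 23861 / 653 ≈ 36.5 → 37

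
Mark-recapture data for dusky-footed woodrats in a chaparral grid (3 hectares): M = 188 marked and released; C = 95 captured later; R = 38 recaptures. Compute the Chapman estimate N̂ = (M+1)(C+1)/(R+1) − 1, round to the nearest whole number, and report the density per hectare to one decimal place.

density ≈ 154.7 dusky-footed woodrats per hectare

N̂ = 189·96/39 − 1 = 18144/39 − 1 ≈ 464.2 → 464
Density = N̂ / area = 464 / 3 ≈ 154.67 → 154.7 per hectare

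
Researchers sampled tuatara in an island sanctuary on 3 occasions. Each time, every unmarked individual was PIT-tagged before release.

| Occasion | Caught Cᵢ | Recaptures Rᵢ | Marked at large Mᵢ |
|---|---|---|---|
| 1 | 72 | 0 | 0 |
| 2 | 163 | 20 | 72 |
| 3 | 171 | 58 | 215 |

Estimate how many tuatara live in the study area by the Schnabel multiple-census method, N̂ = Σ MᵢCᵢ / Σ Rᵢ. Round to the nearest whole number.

N ≈ 622

Σ MᵢCᵢ = 0·72 + 72·163 + 215·171 = 0 + 11736 + 36765 = 48501
Σ Rᵢ = 0 + 20 + 58 = 78
N̂ = 48501 / 78 ≈ 621.8 → 622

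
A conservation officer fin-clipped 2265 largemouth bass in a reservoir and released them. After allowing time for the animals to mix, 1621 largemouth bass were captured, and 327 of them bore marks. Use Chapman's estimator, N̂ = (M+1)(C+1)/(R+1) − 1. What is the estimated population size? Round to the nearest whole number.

N̂ = (2265+1)(1621+1)/(327+1) − 1 = 2266·1622/328 − 1
= 3675452/328 − 1 ≈ 11205.6 − 1 ≈ 11204.6 → 11205

N ≈ 11,205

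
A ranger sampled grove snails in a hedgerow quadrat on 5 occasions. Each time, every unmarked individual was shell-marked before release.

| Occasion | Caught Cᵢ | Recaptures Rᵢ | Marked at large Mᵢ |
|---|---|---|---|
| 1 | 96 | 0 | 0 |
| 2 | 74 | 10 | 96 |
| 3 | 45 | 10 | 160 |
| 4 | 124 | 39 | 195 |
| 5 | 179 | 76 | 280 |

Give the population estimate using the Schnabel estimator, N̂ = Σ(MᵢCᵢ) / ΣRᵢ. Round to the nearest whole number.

N ≈ 656

Σ MᵢCᵢ = 0·96 + 96·74 + 160·45 + 195·124 + 280·179 = 0 + 7104 + 7200 + 24180 + 50120 = 88604
Σ Rᵢ = 0 + 10 + 10 + 39 + 76 = 135
N̂ = 88604 / 135 ≈ 656.3 → 656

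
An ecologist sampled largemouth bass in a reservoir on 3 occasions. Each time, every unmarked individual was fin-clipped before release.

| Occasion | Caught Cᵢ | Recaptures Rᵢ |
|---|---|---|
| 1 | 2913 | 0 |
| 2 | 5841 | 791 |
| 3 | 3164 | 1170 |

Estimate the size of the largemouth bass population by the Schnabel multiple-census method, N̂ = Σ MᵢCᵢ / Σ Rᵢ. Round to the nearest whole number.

Marked at large before each occasion: Mᵢ = Σⱼ<ᵢ (Cⱼ − Rⱼ) → M1=0, M2=2913, M3=7963
Σ MᵢCᵢ = 0·2913 + 2913·5841 + 7963·3164 = 0 + 17014833 + 25194932 = 42209765
Σ Rᵢ = 0 + 791 + 1170 = 1961
N̂ = 42209765 / 1961 ≈ 21524.6 → 21525

N ≈ 21,525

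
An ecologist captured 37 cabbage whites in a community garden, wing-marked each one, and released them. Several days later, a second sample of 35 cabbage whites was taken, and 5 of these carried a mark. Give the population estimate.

N = (37 × 35) / 5 = 1295 / 5 = 259

N = 259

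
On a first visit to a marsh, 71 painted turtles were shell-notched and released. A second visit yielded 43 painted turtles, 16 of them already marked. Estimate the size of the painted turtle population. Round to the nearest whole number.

N = (71 × 43) / 16 = 3053 / 16 ≈ 190.8 → 191

N ≈ 191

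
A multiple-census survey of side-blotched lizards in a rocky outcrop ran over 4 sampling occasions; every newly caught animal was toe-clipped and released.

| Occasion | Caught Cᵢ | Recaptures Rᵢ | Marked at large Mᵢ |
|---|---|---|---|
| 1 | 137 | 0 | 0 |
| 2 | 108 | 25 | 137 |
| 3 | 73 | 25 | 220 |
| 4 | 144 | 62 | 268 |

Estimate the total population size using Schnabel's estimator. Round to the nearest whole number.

N ≈ 620

Σ MᵢCᵢ = 0·137 + 137·108 + 220·73 + 268·144 = 0 + 14796 + 16060 + 38592 = 69448
Σ Rᵢ = 0 + 25 + 25 + 62 = 112
N̂ = 69448 / 112 ≈ 620.1 → 620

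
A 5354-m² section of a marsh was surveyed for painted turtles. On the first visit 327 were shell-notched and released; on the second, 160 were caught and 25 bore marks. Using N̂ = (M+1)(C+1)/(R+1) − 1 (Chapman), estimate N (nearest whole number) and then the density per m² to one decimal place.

density ≈ 0.4 painted turtles per m²

N̂ = 328·161/26 − 1 = 52808/26 − 1 ≈ 2030.1 → 2030
Density = N̂ / area = 2030 / 5354 ≈ 0.38 → 0.4 per m²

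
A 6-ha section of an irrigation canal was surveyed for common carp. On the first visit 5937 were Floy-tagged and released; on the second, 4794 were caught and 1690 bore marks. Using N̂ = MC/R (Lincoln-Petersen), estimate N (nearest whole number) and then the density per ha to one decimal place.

N̂ = 5937·4794/1690 = 28461978/1690 ≈ 16841.4 → 16841
Density = N̂ / area = 16841 / 6 ≈ 2806.83 → 2806.8 per ha

density ≈ 2806.8 common carp per ha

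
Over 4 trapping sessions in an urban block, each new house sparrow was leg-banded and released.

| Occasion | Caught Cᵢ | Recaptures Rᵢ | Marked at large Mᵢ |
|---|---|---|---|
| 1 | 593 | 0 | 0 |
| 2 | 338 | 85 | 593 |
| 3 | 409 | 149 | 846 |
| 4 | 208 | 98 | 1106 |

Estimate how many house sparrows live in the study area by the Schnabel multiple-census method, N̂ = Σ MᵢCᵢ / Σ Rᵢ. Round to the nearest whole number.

N ≈ 2339

Σ MᵢCᵢ = 0·593 + 593·338 + 846·409 + 1106·208 = 0 + 200434 + 346014 + 230048 = 776496
Σ Rᵢ = 0 + 85 + 149 + 98 = 332
N̂ = 776496 / 332 ≈ 2338.8 → 2339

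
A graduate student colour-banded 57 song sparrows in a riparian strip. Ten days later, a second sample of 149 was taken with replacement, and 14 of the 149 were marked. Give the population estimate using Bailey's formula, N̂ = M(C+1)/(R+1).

N = 570

N̂ = 57·(149+1)/(14+1) = 57·150/15 = 8550/15 = 570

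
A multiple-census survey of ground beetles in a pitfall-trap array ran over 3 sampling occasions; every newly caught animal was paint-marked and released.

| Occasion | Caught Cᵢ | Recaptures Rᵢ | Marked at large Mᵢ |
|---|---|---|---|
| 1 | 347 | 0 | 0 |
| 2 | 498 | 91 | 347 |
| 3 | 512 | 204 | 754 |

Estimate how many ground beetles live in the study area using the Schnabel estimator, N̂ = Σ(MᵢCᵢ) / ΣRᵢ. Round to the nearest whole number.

N ≈ 1894

Σ MᵢCᵢ = 0·347 + 347·498 + 754·512 = 0 + 172806 + 386048 = 558854
Σ Rᵢ = 0 + 91 + 204 = 295
N̂ = 558854 / 295 ≈ 1894.4 → 1894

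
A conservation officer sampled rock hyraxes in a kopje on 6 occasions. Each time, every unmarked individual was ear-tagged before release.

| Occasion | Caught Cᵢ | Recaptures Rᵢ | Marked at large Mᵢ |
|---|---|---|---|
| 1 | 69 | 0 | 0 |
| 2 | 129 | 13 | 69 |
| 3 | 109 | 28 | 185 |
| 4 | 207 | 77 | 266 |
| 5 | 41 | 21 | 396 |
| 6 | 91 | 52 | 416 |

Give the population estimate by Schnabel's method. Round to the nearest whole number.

Σ MᵢCᵢ = 0·69 + 69·129 + 185·109 + 266·207 + 396·41 + 416·91 = 0 + 8901 + 20165 + 55062 + 16236 + 37856 = 138220
Σ Rᵢ = 0 + 13 + 28 + 77 + 21 + 52 = 191
N̂ = 138220 / 191 ≈ 723.7 → 724

N ≈ 724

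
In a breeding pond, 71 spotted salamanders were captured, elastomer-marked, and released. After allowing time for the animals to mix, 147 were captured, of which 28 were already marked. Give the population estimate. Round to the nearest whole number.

N = (71 × 147) / 28 = 10437 / 28 ≈ 372.8 → 373

N ≈ 373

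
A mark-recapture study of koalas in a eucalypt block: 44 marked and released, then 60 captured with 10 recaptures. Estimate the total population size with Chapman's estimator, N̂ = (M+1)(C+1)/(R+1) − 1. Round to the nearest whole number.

N ≈ 249

N̂ = (44+1)(60+1)/(10+1) − 1 = 45·61/11 − 1
= 2745/11 − 1 ≈ 249.5 − 1 ≈ 248.5 → 249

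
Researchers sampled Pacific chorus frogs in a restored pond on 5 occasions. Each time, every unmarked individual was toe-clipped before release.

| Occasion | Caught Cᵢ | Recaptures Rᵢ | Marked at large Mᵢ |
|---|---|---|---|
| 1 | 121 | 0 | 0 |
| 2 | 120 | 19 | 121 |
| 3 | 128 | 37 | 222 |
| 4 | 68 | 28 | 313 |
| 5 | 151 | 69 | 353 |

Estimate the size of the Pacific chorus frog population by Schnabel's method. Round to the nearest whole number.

Σ MᵢCᵢ = 0·121 + 121·120 + 222·128 + 313·68 + 353·151 = 0 + 14520 + 28416 + 21284 + 53303 = 117523
Σ Rᵢ = 0 + 19 + 37 + 28 + 69 = 153
N̂ = 117523 / 153 ≈ 768.1 → 768

N ≈ 768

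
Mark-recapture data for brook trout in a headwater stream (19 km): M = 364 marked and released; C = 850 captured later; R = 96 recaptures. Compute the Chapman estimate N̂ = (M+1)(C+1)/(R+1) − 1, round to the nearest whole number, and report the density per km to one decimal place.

density ≈ 168.5 brook trout per km

N̂ = 365·851/97 − 1 = 310615/97 − 1 ≈ 3201.2 → 3201
Density = N̂ / area = 3201 / 19 ≈ 168.47 → 168.5 per km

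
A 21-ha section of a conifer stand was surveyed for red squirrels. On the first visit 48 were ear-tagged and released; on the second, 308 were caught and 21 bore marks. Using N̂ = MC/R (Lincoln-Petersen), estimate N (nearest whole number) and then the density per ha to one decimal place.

N̂ = 48·308/21 = 14784/21 = 704
Density = N̂ / area = 704 / 21 ≈ 33.52 → 33.5 per ha

density ≈ 33.5 red squirrels per ha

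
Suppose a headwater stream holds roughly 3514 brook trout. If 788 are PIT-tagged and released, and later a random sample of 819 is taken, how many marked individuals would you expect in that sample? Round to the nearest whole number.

expected recaptures ≈ 184

Expected recaptures E[R] = M·C / N.
E[R] = 788 × 819 / 3514 = 645372 / 3514 ≈ 183.7 → 184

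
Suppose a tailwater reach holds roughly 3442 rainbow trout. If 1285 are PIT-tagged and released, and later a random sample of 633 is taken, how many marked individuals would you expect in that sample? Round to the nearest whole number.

The marked fraction of the population is 1285/3442, so in a sample of 633 expect C·(M/N) marked.
E[R] = 1285 × 633 / 3442 = 813405 / 3442 ≈ 236.3 → 236

expected recaptures ≈ 236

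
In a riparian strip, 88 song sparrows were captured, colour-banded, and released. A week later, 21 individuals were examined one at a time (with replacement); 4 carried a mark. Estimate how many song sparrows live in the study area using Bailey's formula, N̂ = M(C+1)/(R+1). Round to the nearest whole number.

N̂ = 88·(21+1)/(4+1) = 88·22/5 = 1936/5 ≈ 387.2 → 387

N ≈ 387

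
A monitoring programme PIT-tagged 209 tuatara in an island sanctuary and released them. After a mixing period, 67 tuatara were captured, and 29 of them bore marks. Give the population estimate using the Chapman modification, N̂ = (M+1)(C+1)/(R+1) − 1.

N = 475

N̂ = (209+1)(67+1)/(29+1) − 1 = 210·68/30 − 1
= 14280/30 − 1 = 476 − 1 = 475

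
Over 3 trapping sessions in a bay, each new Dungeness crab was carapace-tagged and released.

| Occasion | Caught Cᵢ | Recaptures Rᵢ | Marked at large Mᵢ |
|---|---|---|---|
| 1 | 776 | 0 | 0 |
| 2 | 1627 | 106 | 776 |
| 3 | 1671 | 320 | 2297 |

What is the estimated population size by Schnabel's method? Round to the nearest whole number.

Σ MᵢCᵢ = 0·776 + 776·1627 + 2297·1671 = 0 + 1262552 + 3838287 = 5100839
Σ Rᵢ = 0 + 106 + 320 = 426
N̂ = 5100839 / 426 ≈ 11973.8 → 11974

N ≈ 11,974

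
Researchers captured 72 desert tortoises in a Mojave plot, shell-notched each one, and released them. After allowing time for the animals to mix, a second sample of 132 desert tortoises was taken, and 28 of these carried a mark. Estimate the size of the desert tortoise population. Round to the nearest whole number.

N ≈ 339

N = (72 × 132) / 28 = 9504 / 28 ≈ 339.4 → 339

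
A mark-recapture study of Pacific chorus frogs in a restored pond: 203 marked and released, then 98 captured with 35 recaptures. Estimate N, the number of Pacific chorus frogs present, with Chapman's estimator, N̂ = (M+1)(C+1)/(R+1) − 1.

N̂ = (203+1)(98+1)/(35+1) − 1 = 204·99/36 − 1
= 20196/36 − 1 = 561 − 1 = 560

N = 560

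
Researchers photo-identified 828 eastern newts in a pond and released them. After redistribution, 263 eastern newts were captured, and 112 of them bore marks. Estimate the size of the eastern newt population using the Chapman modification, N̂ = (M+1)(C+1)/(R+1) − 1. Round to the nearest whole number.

N̂ = (828+1)(263+1)/(112+1) − 1 = 829·264/113 − 1
= 218856/113 − 1 ≈ 1936.8 − 1 ≈ 1935.8 → 1936

N ≈ 1936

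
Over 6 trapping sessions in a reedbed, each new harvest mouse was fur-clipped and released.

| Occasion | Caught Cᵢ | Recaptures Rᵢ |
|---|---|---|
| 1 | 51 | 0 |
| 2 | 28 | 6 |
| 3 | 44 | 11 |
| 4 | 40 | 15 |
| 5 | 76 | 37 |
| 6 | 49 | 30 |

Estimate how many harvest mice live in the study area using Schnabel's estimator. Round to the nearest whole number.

Marked at large before each occasion: Mᵢ = Σⱼ<ᵢ (Cⱼ − Rⱼ) → M1=0, M2=51, M3=73, M4=106, M5=131, M6=170
Σ MᵢCᵢ = 0·51 + 51·28 + 73·44 + 106·40 + 131·76 + 170·49 = 0 + 1428 + 3212 + 4240 + 9956 + 8330 = 27166
Σ Rᵢ = 0 + 6 + 11 + 15 + 37 + 30 = 99
N̂ = 27166 / 99 ≈ 274.4 → 274

N ≈ 274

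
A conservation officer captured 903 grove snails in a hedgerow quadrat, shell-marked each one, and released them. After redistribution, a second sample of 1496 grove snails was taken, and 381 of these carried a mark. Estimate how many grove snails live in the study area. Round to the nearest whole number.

N ≈ 3546

N = (903 × 1496) / 381 = 1350888 / 381 ≈ 3545.6 → 3546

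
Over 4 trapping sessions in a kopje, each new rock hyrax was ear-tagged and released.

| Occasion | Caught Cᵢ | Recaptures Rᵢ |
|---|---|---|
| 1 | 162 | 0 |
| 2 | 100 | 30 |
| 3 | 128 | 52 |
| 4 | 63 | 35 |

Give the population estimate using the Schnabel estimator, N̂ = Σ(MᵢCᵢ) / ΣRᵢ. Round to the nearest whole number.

Marked at large before each occasion: Mᵢ = Σⱼ<ᵢ (Cⱼ − Rⱼ) → M1=0, M2=162, M3=232, M4=308
Σ MᵢCᵢ = 0·162 + 162·100 + 232·128 + 308·63 = 0 + 16200 + 29696 + 19404 = 65300
Σ Rᵢ = 0 + 30 + 52 + 35 = 117
N̂ = 65300 / 117 ≈ 558.1 → 558

N ≈ 558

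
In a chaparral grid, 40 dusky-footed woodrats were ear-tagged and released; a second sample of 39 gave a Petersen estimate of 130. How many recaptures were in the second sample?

From N = M·C/R: R = M·C / N = 40·39 / 130 = 1560 / 130 = 12.

R = 12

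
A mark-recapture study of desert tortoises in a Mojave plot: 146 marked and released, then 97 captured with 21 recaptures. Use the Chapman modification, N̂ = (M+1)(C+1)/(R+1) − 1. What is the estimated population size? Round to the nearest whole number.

N ≈ 654

N̂ = (146+1)(97+1)/(21+1) − 1 = 147·98/22 − 1
= 14406/22 − 1 ≈ 654.8 − 1 ≈ 653.8 → 654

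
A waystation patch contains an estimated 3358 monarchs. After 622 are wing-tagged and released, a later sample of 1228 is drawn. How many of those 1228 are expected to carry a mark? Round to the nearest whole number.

expected recaptures ≈ 227

The marked fraction of the population is 622/3358, so in a sample of 1228 expect C·(M/N) marked.
E[R] = 622 × 1228 / 3358 = 763816 / 3358 ≈ 227.46 → 227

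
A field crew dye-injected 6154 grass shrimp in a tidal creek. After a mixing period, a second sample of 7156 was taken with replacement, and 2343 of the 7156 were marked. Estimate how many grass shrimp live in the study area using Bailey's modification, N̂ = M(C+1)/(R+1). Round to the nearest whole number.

N ≈ 18,790

N̂ = 6154·(7156+1)/(2343+1) = 6154·7157/2344 = 44044178/2344 ≈ 18790.2 → 18790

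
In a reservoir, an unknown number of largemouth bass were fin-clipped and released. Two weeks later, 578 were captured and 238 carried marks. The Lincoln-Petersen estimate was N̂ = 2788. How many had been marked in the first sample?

From N = M·C/R: M = N·R / C = 2788·238 / 578 = 663544 / 578 = 1148.

M = 1148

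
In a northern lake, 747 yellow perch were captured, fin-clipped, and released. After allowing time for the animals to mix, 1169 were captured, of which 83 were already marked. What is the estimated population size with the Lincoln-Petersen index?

N = 10,521

Lincoln-Petersen assumes M/N = R/C, so N = M·C / R.
N = (747 × 1169) / 83 = 873243 / 83 = 10521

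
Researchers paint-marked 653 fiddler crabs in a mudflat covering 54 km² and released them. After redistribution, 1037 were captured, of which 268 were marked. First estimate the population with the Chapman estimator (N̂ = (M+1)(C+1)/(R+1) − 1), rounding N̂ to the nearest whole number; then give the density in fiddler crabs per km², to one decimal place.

N̂ = 654·1038/269 − 1 = 678852/269 − 1 ≈ 2522.6 → 2523
Density = N̂ / area = 2523 / 54 ≈ 46.72 → 46.7 per km²

density ≈ 46.7 fiddler crabs per km²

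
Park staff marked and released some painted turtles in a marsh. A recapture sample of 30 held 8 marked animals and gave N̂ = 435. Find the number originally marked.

M = 116

From N = M·C/R: M = N·R / C = 435·8 / 30 = 3480 / 30 = 116.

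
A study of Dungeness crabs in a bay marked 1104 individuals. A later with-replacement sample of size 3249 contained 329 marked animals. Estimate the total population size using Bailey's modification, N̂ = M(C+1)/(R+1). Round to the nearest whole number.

N ≈ 10,873

N̂ = 1104·(3249+1)/(329+1) = 1104·3250/330 = 3588000/330 ≈ 10872.7 → 10873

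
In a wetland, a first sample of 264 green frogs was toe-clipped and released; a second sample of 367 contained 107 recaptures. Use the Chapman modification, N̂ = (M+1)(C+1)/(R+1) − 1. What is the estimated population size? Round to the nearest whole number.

N ≈ 902

N̂ = (264+1)(367+1)/(107+1) − 1 = 265·368/108 − 1
= 97520/108 − 1 ≈ 903.0 − 1 ≈ 902.0 → 902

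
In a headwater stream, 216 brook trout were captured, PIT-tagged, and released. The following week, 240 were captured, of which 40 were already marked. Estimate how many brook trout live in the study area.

Lincoln-Petersen assumes M/N = R/C, so N = M·C / R.
N = (216 × 240) / 40 = 51840 / 40 = 1296

N = 1296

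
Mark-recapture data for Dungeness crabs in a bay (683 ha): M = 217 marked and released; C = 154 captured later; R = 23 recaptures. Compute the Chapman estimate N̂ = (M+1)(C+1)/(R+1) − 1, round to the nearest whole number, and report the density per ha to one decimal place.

N̂ = 218·155/24 − 1 = 33790/24 − 1 ≈ 1406.9 → 1407
Density = N̂ / area = 1407 / 683 ≈ 2.06 → 2.1 per ha

density ≈ 2.1 Dungeness crabs per ha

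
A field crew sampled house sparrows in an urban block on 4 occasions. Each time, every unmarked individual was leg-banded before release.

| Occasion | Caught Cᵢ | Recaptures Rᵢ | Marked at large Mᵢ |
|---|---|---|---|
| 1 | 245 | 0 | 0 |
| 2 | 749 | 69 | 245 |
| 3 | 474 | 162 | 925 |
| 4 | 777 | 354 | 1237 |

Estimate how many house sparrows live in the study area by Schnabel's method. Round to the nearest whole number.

Σ MᵢCᵢ = 0·245 + 245·749 + 925·474 + 1237·777 = 0 + 183505 + 438450 + 961149 = 1583104
Σ Rᵢ = 0 + 69 + 162 + 354 = 585
N̂ = 1583104 / 585 ≈ 2706.2 → 2706

N ≈ 2706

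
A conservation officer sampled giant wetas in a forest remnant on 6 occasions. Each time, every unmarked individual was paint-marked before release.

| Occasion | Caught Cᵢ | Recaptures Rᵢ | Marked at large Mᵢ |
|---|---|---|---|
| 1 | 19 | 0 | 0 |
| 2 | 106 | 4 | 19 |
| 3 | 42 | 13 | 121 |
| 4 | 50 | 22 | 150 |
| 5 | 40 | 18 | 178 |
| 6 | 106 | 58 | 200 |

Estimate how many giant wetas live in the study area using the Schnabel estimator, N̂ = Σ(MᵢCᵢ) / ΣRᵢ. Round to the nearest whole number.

Σ MᵢCᵢ = 0·19 + 19·106 + 121·42 + 150·50 + 178·40 + 200·106 = 0 + 2014 + 5082 + 7500 + 7120 + 21200 = 42916
Σ Rᵢ = 0 + 4 + 13 + 22 + 18 + 58 = 115
N̂ = 42916 / 115 ≈ 373.2 → 373

N ≈ 373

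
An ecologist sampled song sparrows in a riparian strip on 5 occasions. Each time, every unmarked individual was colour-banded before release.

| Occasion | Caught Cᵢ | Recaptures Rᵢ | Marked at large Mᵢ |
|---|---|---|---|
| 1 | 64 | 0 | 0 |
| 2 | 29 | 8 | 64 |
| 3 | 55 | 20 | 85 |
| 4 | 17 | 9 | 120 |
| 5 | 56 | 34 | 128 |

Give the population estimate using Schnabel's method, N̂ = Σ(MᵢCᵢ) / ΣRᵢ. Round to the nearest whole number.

N ≈ 222

Σ MᵢCᵢ = 0·64 + 64·29 + 85·55 + 120·17 + 128·56 = 0 + 1856 + 4675 + 2040 + 7168 = 15739
Σ Rᵢ = 0 + 8 + 20 + 9 + 34 = 71
N̂ = 15739 / 71 ≈ 221.7 → 222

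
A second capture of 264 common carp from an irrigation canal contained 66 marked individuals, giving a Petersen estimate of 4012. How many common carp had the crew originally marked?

From N = M·C/R: M = N·R / C = 4012·66 / 264 = 264792 / 264 = 1003.

M = 1003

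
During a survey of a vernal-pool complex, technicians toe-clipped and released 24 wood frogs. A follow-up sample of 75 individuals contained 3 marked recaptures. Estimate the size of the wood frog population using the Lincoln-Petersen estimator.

Lincoln-Petersen assumes M/N = R/C, so N = M·C / R.
N = (24 × 75) / 3 = 1800 / 3 = 600

N = 600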